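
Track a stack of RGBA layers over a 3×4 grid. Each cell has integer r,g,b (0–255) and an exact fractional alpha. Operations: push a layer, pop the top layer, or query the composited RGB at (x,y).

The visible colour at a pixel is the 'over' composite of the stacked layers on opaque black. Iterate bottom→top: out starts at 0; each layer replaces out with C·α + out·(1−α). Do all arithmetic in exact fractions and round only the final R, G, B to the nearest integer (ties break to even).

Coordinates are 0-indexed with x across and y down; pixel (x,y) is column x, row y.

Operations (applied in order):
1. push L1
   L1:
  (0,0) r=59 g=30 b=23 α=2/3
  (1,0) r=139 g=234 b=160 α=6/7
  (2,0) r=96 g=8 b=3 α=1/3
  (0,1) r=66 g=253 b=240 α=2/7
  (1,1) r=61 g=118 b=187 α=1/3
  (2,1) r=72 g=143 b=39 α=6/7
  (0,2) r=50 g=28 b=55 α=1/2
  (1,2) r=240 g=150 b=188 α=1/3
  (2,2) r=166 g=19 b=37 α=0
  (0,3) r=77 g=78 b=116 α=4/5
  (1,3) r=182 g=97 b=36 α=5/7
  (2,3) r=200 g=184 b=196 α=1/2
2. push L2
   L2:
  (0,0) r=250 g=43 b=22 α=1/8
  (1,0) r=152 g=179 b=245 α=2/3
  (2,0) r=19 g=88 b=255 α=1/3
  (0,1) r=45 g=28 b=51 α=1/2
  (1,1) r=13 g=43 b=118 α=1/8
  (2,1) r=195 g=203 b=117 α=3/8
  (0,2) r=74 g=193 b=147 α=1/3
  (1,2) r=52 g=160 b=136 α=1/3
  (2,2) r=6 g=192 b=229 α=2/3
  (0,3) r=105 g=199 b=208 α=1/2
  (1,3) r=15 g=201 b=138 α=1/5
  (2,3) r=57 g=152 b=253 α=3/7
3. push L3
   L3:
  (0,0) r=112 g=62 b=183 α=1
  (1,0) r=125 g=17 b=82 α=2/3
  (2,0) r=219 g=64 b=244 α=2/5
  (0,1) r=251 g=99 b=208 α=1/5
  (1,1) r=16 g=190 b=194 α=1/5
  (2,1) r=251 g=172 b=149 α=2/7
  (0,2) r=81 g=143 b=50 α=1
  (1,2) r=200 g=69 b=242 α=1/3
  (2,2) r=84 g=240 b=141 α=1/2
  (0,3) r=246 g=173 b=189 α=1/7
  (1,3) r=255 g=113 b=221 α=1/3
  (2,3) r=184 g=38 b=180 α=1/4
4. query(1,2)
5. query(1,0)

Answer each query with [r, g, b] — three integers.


query (1,2) [L1,L2,L3] — begin 0,0,0
L1 α=1/3: [80, 50, 188/3]
L2 α=1/3: [212/3, 260/3, 784/9]
L3 α=1/3: [1024/9, 727/9, 3746/27]
= [114, 81, 139]

(1,0) stack=L1,L2,L3; from [0,0,0]:
+L1 (α=6/7) → [834/7, 1404/7, 960/7]
+L2 (α=2/3) → [2962/21, 3910/21, 4390/21]
+L3 (α=2/3) → [8212/63, 4624/63, 7834/63]
= [130, 73, 124]


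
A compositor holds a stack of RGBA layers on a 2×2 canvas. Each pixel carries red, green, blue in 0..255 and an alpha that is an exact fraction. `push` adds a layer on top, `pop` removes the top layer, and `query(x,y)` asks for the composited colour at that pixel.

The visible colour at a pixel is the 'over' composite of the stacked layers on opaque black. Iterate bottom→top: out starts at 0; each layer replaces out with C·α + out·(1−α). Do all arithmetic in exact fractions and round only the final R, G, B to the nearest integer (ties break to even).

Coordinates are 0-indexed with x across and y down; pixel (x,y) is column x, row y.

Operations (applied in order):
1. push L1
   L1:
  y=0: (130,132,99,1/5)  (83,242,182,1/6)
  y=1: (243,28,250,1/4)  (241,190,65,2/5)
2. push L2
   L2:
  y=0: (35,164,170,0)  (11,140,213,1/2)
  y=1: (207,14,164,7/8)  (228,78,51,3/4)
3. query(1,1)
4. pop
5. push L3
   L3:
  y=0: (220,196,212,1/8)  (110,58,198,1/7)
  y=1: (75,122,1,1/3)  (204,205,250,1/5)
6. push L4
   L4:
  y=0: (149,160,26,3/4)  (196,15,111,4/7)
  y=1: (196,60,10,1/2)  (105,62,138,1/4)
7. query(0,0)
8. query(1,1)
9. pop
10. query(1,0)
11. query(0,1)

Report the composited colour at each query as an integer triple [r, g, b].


(1,1) stack=L1,L2; from [0,0,0]:
+L1 (α=2/5) → [482/5, 76, 26]
+L2 (α=3/4) → [1951/10, 155/2, 179/4]
= [195, 78, 45]

query (0,0) [L1,L3,L4] — begin 0,0,0
after L1 α=1/5: [26, 132/5, 99/5]
after L3 α=1/8: [201/4, 238/5, 1753/40]
after L4 α=3/4: [1989/16, 1319/10, 4873/160]
= [124, 132, 30]

query (1,1) [L1,L3,L4] — begin 0,0,0
after L1 α=2/5: [482/5, 76, 26]
after L3 α=1/5: [2948/25, 509/5, 354/5]
after L4 α=1/4: [11469/100, 1837/20, 438/5]
= [115, 92, 88]

query (1,0) [L1,L3] — begin 0,0,0
L1 α=1/6: [83/6, 121/3, 91/3]
L3 α=1/7: [193/7, 300/7, 380/7]
= [28, 43, 54]

(0,1) stack=L1,L3; from [0,0,0]:
L1 α=1/4: [243/4, 7, 125/2]
L3 α=1/3: [131/2, 136/3, 42]
rounded: [66, 45, 42]


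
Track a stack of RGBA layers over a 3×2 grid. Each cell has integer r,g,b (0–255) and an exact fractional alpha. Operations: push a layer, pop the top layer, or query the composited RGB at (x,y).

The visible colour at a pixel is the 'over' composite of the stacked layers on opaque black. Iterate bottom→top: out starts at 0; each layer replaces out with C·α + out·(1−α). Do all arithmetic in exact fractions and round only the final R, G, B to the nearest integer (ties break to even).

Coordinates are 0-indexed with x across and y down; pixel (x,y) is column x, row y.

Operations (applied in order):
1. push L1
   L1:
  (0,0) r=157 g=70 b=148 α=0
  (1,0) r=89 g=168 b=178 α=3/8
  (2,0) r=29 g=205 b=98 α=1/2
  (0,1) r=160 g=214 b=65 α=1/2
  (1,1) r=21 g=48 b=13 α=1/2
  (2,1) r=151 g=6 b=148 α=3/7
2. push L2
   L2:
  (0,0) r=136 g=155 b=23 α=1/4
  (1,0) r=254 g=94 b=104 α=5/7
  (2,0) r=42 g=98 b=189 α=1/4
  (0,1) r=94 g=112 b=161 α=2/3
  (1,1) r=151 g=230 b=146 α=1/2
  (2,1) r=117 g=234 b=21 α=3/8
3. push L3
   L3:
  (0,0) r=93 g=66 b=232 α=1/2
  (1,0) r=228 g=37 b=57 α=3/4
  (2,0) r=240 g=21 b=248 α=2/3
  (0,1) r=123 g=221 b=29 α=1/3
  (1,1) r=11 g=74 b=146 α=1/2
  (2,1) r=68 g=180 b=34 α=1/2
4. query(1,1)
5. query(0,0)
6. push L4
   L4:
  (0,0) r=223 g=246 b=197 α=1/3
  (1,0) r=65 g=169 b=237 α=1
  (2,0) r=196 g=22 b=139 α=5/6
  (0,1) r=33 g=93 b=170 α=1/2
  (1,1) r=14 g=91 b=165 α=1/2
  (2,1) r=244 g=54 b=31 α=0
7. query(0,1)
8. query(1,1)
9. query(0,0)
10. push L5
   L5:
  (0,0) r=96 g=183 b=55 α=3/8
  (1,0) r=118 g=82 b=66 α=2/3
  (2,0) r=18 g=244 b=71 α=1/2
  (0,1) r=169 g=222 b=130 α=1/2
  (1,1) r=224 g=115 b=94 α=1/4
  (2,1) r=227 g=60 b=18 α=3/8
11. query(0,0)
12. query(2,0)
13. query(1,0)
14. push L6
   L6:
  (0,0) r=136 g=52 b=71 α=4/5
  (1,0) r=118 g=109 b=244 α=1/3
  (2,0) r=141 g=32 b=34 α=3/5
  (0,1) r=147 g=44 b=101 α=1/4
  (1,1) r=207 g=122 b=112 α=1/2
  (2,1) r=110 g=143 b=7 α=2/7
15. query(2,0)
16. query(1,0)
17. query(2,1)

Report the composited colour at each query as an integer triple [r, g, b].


at x=1,y=1 over L1,L2,L3:
L1 α=1/2: [21/2, 24, 13/2]
L2 α=1/2: [323/4, 127, 305/4]
L3 α=1/2: [367/8, 201/2, 889/8]
rounded: [46, 100, 111]

at x=0,y=0 over L1,L2,L3:
L1 α=0: [0, 0, 0]
L2 α=1/4: [34, 155/4, 23/4]
L3 α=1/2: [127/2, 419/8, 951/8]
rounded: [64, 52, 119]

at x=0,y=1 over L1,L2,L3,L4:
after L1 α=1/2: [80, 107, 65/2]
after L2 α=2/3: [268/3, 331/3, 709/6]
after L3 α=1/3: [905/9, 1325/9, 796/9]
after L4 α=1/2: [601/9, 1081/9, 1163/9]
→ [67, 120, 129]

(1,1) stack=L1,L2,L3,L4; from [0,0,0]:
after L1 α=1/2: [21/2, 24, 13/2]
after L2 α=1/2: [323/4, 127, 305/4]
after L3 α=1/2: [367/8, 201/2, 889/8]
after L4 α=1/2: [479/16, 383/4, 2209/16]
rounded: [30, 96, 138]

query (0,0) [L1,L2,L3,L4] — begin 0,0,0
L1 α=0: [0, 0, 0]
L2 α=1/4: [34, 155/4, 23/4]
L3 α=1/2: [127/2, 419/8, 951/8]
L4 α=1/3: [350/3, 1403/12, 1739/12]
rounded: [117, 117, 145]

query (0,0) [L1,L2,L3,L4,L5] — begin 0,0,0
after L1 α=0: [0, 0, 0]
after L2 α=1/4: [34, 155/4, 23/4]
after L3 α=1/2: [127/2, 419/8, 951/8]
after L4 α=1/3: [350/3, 1403/12, 1739/12]
after L5 α=3/8: [1307/12, 13603/96, 10675/96]
= [109, 142, 111]

(2,0) stack=L1,L2,L3,L4,L5; from [0,0,0]:
after L1 α=1/2: [29/2, 205/2, 49]
after L2 α=1/4: [171/8, 811/8, 84]
after L3 α=2/3: [1337/8, 1147/24, 580/3]
after L4 α=5/6: [3059/16, 3787/144, 2665/18]
after L5 α=1/2: [3347/32, 38923/288, 3943/36]
rounded: [105, 135, 110]

(1,0) stack=L1,L2,L3,L4,L5; from [0,0,0]:
+L1 (α=3/8) → [267/8, 63, 267/4]
+L2 (α=5/7) → [5347/28, 596/7, 1307/14]
+L3 (α=3/4) → [24499/112, 1373/28, 3701/56]
+L4 (α=1) → [65, 169, 237]
+L5 (α=2/3) → [301/3, 111, 123]
rounded: [100, 111, 123]

query (2,0) [L1,L2,L3,L4,L5,L6] — begin 0,0,0
+L1 (α=1/2) → [29/2, 205/2, 49]
+L2 (α=1/4) → [171/8, 811/8, 84]
+L3 (α=2/3) → [1337/8, 1147/24, 580/3]
+L4 (α=5/6) → [3059/16, 3787/144, 2665/18]
+L5 (α=1/2) → [3347/32, 38923/288, 3943/36]
+L6 (α=3/5) → [2023/16, 52747/720, 5779/90]
= [126, 73, 64]

(1,0) stack=L1,L2,L3,L4,L5,L6; from [0,0,0]:
L1 α=3/8: [267/8, 63, 267/4]
L2 α=5/7: [5347/28, 596/7, 1307/14]
L3 α=3/4: [24499/112, 1373/28, 3701/56]
L4 α=1: [65, 169, 237]
L5 α=2/3: [301/3, 111, 123]
L6 α=1/3: [956/9, 331/3, 490/3]
= [106, 110, 163]

query (2,1) [L1,L2,L3,L4,L5,L6] — begin 0,0,0
L1 α=3/7: [453/7, 18/7, 444/7]
L2 α=3/8: [2361/28, 1251/14, 2661/56]
L3 α=1/2: [4265/56, 3771/28, 4565/112]
L4 α=0: [4265/56, 3771/28, 4565/112]
L5 α=3/8: [59461/448, 23895/224, 28873/896]
L6 α=2/7: [395865/3136, 183539/1568, 156909/6272]
→ [126, 117, 25]


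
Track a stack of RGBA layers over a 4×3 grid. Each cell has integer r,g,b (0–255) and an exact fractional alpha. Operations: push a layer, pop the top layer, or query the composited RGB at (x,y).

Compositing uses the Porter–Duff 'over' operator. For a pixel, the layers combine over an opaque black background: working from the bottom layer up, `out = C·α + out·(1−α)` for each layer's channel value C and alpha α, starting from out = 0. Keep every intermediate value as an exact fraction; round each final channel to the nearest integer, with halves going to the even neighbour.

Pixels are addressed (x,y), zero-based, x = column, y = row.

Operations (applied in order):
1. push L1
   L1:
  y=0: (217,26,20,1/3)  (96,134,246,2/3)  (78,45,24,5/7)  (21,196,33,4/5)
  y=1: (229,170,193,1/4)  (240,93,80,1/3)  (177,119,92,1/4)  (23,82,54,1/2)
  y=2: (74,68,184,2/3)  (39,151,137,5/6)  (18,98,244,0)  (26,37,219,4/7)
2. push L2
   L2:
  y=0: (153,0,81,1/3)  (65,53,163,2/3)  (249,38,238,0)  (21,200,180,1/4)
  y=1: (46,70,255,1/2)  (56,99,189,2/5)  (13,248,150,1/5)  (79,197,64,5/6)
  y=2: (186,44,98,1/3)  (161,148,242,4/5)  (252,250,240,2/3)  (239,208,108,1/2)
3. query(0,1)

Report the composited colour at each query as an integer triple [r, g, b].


(0,1) stack=L1,L2; from [0,0,0]:
+L1 (α=1/4) → [229/4, 85/2, 193/4]
+L2 (α=1/2) → [413/8, 225/4, 1213/8]
= [52, 56, 152]


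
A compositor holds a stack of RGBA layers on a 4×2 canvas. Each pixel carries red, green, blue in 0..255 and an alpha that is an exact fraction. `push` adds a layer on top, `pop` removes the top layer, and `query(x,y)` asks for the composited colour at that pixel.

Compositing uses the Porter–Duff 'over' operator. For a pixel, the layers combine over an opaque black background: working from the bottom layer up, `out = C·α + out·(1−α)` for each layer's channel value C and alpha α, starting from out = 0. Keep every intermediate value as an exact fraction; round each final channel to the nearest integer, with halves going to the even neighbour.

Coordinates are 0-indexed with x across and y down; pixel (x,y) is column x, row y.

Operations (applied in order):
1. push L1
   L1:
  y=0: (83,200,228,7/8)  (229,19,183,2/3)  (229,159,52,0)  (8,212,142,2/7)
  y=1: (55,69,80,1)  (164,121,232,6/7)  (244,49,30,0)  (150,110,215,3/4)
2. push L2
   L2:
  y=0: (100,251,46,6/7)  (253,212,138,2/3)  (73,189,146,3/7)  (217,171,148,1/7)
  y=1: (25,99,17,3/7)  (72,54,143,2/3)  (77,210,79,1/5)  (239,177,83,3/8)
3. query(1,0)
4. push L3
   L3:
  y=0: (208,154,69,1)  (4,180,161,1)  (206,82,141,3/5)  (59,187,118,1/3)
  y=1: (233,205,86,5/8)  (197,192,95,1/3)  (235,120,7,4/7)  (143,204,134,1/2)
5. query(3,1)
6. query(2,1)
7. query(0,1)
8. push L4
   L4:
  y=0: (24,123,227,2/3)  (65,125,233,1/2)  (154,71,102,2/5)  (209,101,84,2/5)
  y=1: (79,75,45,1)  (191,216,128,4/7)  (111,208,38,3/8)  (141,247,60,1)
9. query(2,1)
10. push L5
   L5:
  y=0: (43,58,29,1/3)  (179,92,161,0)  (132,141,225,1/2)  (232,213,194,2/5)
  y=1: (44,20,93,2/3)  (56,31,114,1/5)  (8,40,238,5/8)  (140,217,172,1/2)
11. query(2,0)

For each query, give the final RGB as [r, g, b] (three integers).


query (1,0) [L1,L2] — begin 0,0,0
+L1 (α=2/3) → [458/3, 38/3, 122]
+L2 (α=2/3) → [1976/9, 1310/9, 398/3]
= [220, 146, 133]

(3,1) stack=L1,L2,L3; from [0,0,0]:
after L1 α=3/4: [225/2, 165/2, 645/4]
after L2 α=3/8: [2559/16, 1887/16, 4221/32]
after L3 α=1/2: [4847/32, 5151/32, 8509/64]
rounded: [151, 161, 133]

at x=2,y=1 over L1,L2,L3:
+L1 (α=0) → [0, 0, 0]
+L2 (α=1/5) → [77/5, 42, 79/5]
+L3 (α=4/7) → [4931/35, 606/7, 377/35]
= [141, 87, 11]

(0,1) stack=L1,L2,L3; from [0,0,0]:
after L1 α=1: [55, 69, 80]
after L2 α=3/7: [295/7, 573/7, 53]
after L3 α=5/8: [1130/7, 4447/28, 589/8]
= [161, 159, 74]

query (2,1) [L1,L2,L3,L4] — begin 0,0,0
+L1 (α=0) → [0, 0, 0]
+L2 (α=1/5) → [77/5, 42, 79/5]
+L3 (α=4/7) → [4931/35, 606/7, 377/35]
+L4 (α=3/8) → [3631/28, 3699/28, 1175/56]
→ [130, 132, 21]

query (2,0) [L1,L2,L3,L4,L5] — begin 0,0,0
after L1 α=0: [0, 0, 0]
after L2 α=3/7: [219/7, 81, 438/7]
after L3 α=3/5: [4764/35, 408/5, 3837/35]
after L4 α=2/5: [25072/175, 1934/25, 18651/175]
after L5 α=1/2: [24086/175, 5459/50, 29013/175]
rounded: [138, 109, 166]


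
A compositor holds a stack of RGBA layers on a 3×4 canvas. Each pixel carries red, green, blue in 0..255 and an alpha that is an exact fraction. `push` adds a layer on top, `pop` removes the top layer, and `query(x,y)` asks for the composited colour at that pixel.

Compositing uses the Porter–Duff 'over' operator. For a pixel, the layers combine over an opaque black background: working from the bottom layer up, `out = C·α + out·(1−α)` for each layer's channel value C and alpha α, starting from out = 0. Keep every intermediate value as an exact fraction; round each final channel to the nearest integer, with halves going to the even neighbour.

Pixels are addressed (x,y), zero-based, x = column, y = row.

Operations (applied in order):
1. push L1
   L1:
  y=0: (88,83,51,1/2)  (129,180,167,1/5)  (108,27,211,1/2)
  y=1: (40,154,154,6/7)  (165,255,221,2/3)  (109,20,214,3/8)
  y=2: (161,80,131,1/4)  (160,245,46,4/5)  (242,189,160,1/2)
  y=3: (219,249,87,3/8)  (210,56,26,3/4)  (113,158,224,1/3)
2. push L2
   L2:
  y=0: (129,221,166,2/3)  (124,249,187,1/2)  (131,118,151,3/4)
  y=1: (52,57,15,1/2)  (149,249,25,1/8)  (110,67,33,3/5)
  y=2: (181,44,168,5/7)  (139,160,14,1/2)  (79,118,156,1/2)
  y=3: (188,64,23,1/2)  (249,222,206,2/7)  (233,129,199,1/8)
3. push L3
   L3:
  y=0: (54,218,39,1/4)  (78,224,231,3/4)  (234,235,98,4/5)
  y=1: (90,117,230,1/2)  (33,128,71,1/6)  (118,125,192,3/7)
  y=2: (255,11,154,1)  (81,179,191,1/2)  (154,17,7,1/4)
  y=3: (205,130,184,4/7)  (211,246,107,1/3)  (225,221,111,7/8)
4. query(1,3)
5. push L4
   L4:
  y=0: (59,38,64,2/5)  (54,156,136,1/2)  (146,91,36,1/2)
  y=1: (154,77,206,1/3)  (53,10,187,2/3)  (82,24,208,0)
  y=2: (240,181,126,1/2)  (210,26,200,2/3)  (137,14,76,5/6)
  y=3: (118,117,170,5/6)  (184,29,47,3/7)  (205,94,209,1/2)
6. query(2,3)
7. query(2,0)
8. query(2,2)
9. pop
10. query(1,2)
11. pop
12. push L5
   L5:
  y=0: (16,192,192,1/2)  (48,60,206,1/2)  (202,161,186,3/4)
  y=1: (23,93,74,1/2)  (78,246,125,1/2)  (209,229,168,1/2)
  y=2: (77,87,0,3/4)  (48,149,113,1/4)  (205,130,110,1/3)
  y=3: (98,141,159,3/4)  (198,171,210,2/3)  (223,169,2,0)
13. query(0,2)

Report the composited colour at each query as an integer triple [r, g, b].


(1,3) stack=L1,L2,L3; from [0,0,0]:
after L1 α=3/4: [315/2, 42, 39/2]
after L2 α=2/7: [2571/14, 654/7, 1019/14]
after L3 α=1/3: [4048/21, 1010/7, 1768/21]
rounded: [193, 144, 84]

at x=2,y=3 over L1,L2,L3,L4:
after L1 α=1/3: [113/3, 158/3, 224/3]
after L2 α=1/8: [745/12, 1493/24, 2165/24]
after L3 α=7/8: [19645/96, 38621/192, 20813/192]
after L4 α=1/2: [39325/192, 56669/384, 60941/384]
= [205, 148, 159]

at x=2,y=0 over L1,L2,L3,L4:
+L1 (α=1/2) → [54, 27/2, 211/2]
+L2 (α=3/4) → [447/4, 735/8, 1117/8]
+L3 (α=4/5) → [4191/20, 1651/8, 4253/40]
+L4 (α=1/2) → [7111/40, 2379/16, 5693/80]
→ [178, 149, 71]

(2,2) stack=L1,L2,L3,L4; from [0,0,0]:
L1 α=1/2: [121, 189/2, 80]
L2 α=1/2: [100, 425/4, 118]
L3 α=1/4: [227/2, 1343/16, 361/4]
L4 α=5/6: [1597/12, 821/32, 627/8]
rounded: [133, 26, 78]

query (1,2) [L1,L2,L3] — begin 0,0,0
L1 α=4/5: [128, 196, 184/5]
L2 α=1/2: [267/2, 178, 127/5]
L3 α=1/2: [429/4, 357/2, 541/5]
rounded: [107, 178, 108]

(0,2) stack=L1,L2,L5; from [0,0,0]:
L1 α=1/4: [161/4, 20, 131/4]
L2 α=5/7: [1971/14, 260/7, 1811/14]
L5 α=3/4: [5205/56, 2087/28, 1811/56]
rounded: [93, 75, 32]


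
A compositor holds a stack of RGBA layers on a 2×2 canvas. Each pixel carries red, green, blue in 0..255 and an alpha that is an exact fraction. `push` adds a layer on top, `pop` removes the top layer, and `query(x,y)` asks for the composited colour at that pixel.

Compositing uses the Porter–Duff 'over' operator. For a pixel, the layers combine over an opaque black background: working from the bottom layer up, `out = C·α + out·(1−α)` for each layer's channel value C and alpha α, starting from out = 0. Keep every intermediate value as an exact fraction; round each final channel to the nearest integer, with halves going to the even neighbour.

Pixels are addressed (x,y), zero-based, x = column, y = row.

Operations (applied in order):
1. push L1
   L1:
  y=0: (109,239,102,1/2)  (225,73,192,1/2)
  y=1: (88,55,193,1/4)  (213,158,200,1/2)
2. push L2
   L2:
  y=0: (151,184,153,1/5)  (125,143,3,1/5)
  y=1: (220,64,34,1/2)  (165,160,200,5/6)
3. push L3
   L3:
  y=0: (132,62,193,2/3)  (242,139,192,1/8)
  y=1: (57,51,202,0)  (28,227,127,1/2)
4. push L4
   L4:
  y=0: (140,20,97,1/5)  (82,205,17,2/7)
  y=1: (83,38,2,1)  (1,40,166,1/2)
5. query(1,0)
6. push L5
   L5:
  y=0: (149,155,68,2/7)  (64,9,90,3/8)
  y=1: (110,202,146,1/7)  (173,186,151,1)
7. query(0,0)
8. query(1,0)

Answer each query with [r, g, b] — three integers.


query (1,0) [L1,L2,L3,L4] — begin 0,0,0
L1 α=1/2: [225/2, 73/2, 96]
L2 α=1/5: [115, 289/5, 387/5]
L3 α=1/8: [1047/8, 1359/20, 3669/40]
L4 α=2/7: [6547/56, 2999/28, 563/8]
→ [117, 107, 70]

(0,0) stack=L1,L2,L3,L4,L5; from [0,0,0]:
after L1 α=1/2: [109/2, 239/2, 51]
after L2 α=1/5: [369/5, 662/5, 357/5]
after L3 α=2/3: [563/5, 1282/15, 2287/15]
after L4 α=1/5: [2952/25, 5428/75, 10603/75]
after L5 α=2/7: [4442/35, 10078/105, 12643/105]
= [127, 96, 120]

(1,0) stack=L1,L2,L3,L4,L5; from [0,0,0]:
+L1 (α=1/2) → [225/2, 73/2, 96]
+L2 (α=1/5) → [115, 289/5, 387/5]
+L3 (α=1/8) → [1047/8, 1359/20, 3669/40]
+L4 (α=2/7) → [6547/56, 2999/28, 563/8]
+L5 (α=3/8) → [43487/448, 15751/224, 4975/64]
= [97, 70, 78]


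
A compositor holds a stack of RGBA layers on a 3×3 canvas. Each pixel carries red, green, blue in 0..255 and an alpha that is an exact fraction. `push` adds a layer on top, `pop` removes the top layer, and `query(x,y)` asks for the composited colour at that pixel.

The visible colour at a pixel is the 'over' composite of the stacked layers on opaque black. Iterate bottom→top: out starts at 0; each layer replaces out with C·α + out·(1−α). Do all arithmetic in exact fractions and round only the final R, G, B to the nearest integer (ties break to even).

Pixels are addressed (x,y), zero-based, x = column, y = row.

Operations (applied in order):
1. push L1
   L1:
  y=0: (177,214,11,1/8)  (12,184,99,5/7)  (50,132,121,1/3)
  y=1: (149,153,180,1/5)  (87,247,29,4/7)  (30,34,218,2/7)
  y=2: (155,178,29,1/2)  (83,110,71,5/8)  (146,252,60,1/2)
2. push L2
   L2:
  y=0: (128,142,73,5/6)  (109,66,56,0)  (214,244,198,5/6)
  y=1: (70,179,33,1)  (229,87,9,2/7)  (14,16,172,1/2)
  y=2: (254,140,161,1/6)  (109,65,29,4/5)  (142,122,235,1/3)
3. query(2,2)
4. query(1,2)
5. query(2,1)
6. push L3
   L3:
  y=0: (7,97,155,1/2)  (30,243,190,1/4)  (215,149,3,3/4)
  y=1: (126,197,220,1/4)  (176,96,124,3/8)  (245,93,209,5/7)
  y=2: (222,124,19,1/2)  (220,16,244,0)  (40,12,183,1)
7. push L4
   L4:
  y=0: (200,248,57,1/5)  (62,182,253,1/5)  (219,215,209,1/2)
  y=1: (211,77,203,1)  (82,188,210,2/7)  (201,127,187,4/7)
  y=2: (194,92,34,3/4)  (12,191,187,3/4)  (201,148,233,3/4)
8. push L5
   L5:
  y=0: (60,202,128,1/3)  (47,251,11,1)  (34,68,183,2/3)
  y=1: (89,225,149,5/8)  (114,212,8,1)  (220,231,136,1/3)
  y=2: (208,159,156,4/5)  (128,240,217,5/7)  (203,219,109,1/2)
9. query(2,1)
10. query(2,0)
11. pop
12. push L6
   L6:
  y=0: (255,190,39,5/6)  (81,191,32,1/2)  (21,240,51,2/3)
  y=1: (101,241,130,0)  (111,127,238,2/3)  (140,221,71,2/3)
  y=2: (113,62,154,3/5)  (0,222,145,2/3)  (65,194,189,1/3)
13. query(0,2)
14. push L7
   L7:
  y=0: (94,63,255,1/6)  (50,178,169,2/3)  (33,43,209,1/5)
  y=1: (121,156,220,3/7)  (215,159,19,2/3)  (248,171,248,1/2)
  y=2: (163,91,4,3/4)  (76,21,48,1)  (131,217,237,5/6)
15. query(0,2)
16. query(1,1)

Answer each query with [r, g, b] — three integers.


(2,2) stack=L1,L2; from [0,0,0]:
L1 α=1/2: [73, 126, 30]
L2 α=1/3: [96, 374/3, 295/3]
= [96, 125, 98]

query (1,2) [L1,L2] — begin 0,0,0
after L1 α=5/8: [415/8, 275/4, 355/8]
after L2 α=4/5: [3903/40, 263/4, 1283/40]
= [98, 66, 32]

at x=2,y=1 over L1,L2:
L1 α=2/7: [60/7, 68/7, 436/7]
L2 α=1/2: [79/7, 90/7, 820/7]
= [11, 13, 117]

query (2,1) [L1,L2,L3,L4,L5] — begin 0,0,0
+L1 (α=2/7) → [60/7, 68/7, 436/7]
+L2 (α=1/2) → [79/7, 90/7, 820/7]
+L3 (α=5/7) → [8733/49, 3435/49, 8955/49]
+L4 (α=4/7) → [65595/343, 35197/343, 63517/343]
+L5 (α=1/3) → [206650/1029, 149627/1029, 57894/343]
→ [201, 145, 169]

(2,0) stack=L1,L2,L3,L4,L5; from [0,0,0]:
after L1 α=1/3: [50/3, 44, 121/3]
after L2 α=5/6: [1630/9, 632/3, 3091/18]
after L3 α=3/4: [7435/36, 1973/12, 3253/72]
after L4 α=1/2: [15319/72, 4553/24, 18301/144]
after L5 α=2/3: [20215/216, 7817/72, 71005/432]
rounded: [94, 109, 164]

(0,2) stack=L1,L2,L3,L4,L6; from [0,0,0]:
after L1 α=1/2: [155/2, 89, 29/2]
after L2 α=1/6: [1283/12, 195/2, 467/12]
after L3 α=1/2: [3947/24, 443/4, 695/24]
after L4 α=3/4: [17915/96, 1547/16, 3143/96]
after L6 α=3/5: [34187/240, 607/8, 25319/240]
→ [142, 76, 105]

at x=0,y=2 over L1,L2,L3,L4,L6,L7:
L1 α=1/2: [155/2, 89, 29/2]
L2 α=1/6: [1283/12, 195/2, 467/12]
L3 α=1/2: [3947/24, 443/4, 695/24]
L4 α=3/4: [17915/96, 1547/16, 3143/96]
L6 α=3/5: [34187/240, 607/8, 25319/240]
L7 α=3/4: [151547/960, 2791/32, 28199/960]
= [158, 87, 29]

at x=1,y=1 over L1,L2,L3,L4,L6,L7:
L1 α=4/7: [348/7, 988/7, 116/7]
L2 α=2/7: [4946/49, 6158/49, 706/49]
L3 α=3/8: [25301/196, 22451/196, 10879/196]
L4 α=2/7: [158649/1372, 185951/1372, 136715/1372]
L6 α=2/3: [154411/1372, 534439/4116, 789787/4116]
L7 α=2/3: [744371/4116, 1843327/12348, 946195/12348]
→ [181, 149, 77]


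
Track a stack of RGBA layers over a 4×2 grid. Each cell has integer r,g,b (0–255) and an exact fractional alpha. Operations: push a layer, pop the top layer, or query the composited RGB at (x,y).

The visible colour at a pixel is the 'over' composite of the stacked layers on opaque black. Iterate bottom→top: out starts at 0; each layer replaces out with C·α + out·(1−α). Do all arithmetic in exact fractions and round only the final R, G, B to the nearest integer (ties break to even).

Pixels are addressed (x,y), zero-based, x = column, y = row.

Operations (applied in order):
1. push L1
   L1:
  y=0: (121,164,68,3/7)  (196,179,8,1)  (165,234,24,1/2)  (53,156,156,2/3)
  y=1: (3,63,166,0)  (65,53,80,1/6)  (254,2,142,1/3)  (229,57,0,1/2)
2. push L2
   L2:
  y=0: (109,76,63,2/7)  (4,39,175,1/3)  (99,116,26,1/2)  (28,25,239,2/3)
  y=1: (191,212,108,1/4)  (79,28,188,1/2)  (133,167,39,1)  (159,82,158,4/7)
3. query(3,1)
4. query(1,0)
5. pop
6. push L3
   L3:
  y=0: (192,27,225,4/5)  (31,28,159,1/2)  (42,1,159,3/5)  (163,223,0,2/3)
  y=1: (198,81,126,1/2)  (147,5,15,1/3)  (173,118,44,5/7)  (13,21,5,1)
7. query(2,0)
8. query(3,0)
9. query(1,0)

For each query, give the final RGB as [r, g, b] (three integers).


(3,1) stack=L1,L2; from [0,0,0]:
+L1 (α=1/2) → [229/2, 57/2, 0]
+L2 (α=4/7) → [1959/14, 827/14, 632/7]
= [140, 59, 90]

query (1,0) [L1,L2] — begin 0,0,0
+L1 (α=1) → [196, 179, 8]
+L2 (α=1/3) → [132, 397/3, 191/3]
→ [132, 132, 64]

at x=2,y=0 over L1,L3:
+L1 (α=1/2) → [165/2, 117, 12]
+L3 (α=3/5) → [291/5, 237/5, 501/5]
= [58, 47, 100]

query (3,0) [L1,L3] — begin 0,0,0
L1 α=2/3: [106/3, 104, 104]
L3 α=2/3: [1084/9, 550/3, 104/3]
= [120, 183, 35]

at x=1,y=0 over L1,L3:
after L1 α=1: [196, 179, 8]
after L3 α=1/2: [227/2, 207/2, 167/2]
= [114, 104, 84]


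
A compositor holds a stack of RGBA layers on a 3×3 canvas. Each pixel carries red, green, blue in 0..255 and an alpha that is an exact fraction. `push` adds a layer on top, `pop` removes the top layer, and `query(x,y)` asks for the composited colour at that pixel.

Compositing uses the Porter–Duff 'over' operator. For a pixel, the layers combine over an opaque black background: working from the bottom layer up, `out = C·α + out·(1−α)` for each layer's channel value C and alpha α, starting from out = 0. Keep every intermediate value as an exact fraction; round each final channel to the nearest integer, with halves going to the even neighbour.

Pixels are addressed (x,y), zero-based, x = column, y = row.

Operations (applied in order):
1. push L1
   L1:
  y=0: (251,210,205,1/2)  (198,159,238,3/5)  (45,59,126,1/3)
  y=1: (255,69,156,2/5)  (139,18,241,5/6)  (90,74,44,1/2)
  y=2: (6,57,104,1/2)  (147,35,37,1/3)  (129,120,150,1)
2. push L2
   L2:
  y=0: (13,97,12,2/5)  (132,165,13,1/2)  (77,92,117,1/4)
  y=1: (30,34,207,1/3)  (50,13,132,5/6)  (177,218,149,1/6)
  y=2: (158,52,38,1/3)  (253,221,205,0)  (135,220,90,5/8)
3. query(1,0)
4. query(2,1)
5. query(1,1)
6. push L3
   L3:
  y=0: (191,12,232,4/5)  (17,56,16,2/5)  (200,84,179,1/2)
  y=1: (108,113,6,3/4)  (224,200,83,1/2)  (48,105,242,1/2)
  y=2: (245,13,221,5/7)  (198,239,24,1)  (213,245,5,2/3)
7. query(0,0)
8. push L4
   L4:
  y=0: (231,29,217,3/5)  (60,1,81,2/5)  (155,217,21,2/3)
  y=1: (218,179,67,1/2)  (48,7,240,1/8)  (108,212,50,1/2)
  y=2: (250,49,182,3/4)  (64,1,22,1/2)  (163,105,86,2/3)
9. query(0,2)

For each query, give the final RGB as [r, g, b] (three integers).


query (1,0) [L1,L2] — begin 0,0,0
L1 α=3/5: [594/5, 477/5, 714/5]
L2 α=1/2: [627/5, 651/5, 779/10]
rounded: [125, 130, 78]

query (2,1) [L1,L2] — begin 0,0,0
L1 α=1/2: [45, 37, 22]
L2 α=1/6: [67, 403/6, 259/6]
→ [67, 67, 43]

at x=1,y=1 over L1,L2:
+L1 (α=5/6) → [695/6, 15, 1205/6]
+L2 (α=5/6) → [2195/36, 40/3, 5165/36]
rounded: [61, 13, 143]

query (0,0) [L1,L2,L3] — begin 0,0,0
L1 α=1/2: [251/2, 105, 205/2]
L2 α=2/5: [161/2, 509/5, 663/10]
L3 α=4/5: [1689/10, 749/25, 9943/50]
→ [169, 30, 199]

at x=0,y=2 over L1,L2,L3,L4:
after L1 α=1/2: [3, 57/2, 52]
after L2 α=1/3: [164/3, 109/3, 142/3]
after L3 α=5/7: [4003/21, 59/3, 3599/21]
after L4 α=3/4: [19753/84, 125/3, 15065/84]
rounded: [235, 42, 179]


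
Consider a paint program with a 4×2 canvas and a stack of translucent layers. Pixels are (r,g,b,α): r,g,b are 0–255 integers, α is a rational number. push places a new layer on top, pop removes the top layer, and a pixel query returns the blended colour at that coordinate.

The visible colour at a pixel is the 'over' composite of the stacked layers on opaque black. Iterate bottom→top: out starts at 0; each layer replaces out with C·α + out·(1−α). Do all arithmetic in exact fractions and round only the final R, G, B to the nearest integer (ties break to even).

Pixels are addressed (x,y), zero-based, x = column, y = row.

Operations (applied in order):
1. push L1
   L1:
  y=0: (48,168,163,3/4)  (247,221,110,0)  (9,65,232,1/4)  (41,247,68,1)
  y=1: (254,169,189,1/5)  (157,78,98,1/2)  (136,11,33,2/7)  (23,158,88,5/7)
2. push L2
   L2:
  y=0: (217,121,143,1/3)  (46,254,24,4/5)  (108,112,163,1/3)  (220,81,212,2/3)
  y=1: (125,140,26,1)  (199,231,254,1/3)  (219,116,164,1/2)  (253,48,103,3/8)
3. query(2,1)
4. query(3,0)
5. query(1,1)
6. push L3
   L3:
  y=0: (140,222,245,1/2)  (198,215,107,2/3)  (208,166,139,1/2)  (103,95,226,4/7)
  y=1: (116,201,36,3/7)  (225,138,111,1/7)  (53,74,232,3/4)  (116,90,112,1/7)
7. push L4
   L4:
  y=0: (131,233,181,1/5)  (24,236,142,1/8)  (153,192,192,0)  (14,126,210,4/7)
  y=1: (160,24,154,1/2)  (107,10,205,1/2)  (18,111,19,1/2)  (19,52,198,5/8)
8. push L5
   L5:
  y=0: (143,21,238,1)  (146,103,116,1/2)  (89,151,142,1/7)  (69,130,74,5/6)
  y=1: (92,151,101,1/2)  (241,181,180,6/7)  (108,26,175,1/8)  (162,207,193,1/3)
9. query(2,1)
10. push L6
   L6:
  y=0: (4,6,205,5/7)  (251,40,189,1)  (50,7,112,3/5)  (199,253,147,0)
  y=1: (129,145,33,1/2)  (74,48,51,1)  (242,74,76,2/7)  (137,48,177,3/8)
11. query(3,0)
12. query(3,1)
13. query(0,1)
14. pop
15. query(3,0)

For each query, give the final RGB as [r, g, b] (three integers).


at x=2,y=1 over L1,L2:
L1 α=2/7: [272/7, 22/7, 66/7]
L2 α=1/2: [1805/14, 417/7, 607/7]
→ [129, 60, 87]

at x=3,y=0 over L1,L2:
+L1 (α=1) → [41, 247, 68]
+L2 (α=2/3) → [481/3, 409/3, 164]
→ [160, 136, 164]

query (1,1) [L1,L2] — begin 0,0,0
after L1 α=1/2: [157/2, 39, 49]
after L2 α=1/3: [356/3, 103, 352/3]
rounded: [119, 103, 117]

query (2,1) [L1,L2,L3,L4,L5] — begin 0,0,0
L1 α=2/7: [272/7, 22/7, 66/7]
L2 α=1/2: [1805/14, 417/7, 607/7]
L3 α=3/4: [4031/56, 1971/28, 5479/28]
L4 α=1/2: [5039/112, 5079/56, 6011/56]
L5 α=1/8: [6767/128, 5287/64, 7411/64]
rounded: [53, 83, 116]

at x=3,y=0 over L1,L2,L3,L4,L5,L6:
after L1 α=1: [41, 247, 68]
after L2 α=2/3: [481/3, 409/3, 164]
after L3 α=4/7: [893/7, 789/7, 1396/7]
after L4 α=4/7: [3071/49, 5895/49, 10068/49]
after L5 α=5/6: [9988/147, 37745/294, 14099/147]
after L6 α=0: [9988/147, 37745/294, 14099/147]
rounded: [68, 128, 96]

(3,1) stack=L1,L2,L3,L4,L5,L6; from [0,0,0]:
L1 α=5/7: [115/7, 790/7, 440/7]
L2 α=3/8: [736/7, 2479/28, 4363/56]
L3 α=1/7: [5228/49, 8697/98, 16225/196]
L4 α=5/8: [20339/392, 51571/784, 242715/1568]
L5 α=1/3: [52091/588, 132715/1176, 394027/2352]
L6 α=3/8: [502123/4704, 832919/9408, 3219047/18816]
→ [107, 89, 171]

(0,1) stack=L1,L2,L3,L4,L5,L6; from [0,0,0]:
+L1 (α=1/5) → [254/5, 169/5, 189/5]
+L2 (α=1) → [125, 140, 26]
+L3 (α=3/7) → [848/7, 1163/7, 212/7]
+L4 (α=1/2) → [984/7, 1331/14, 645/7]
+L5 (α=1/2) → [814/7, 3445/28, 676/7]
+L6 (α=1/2) → [1717/14, 7505/56, 907/14]
→ [123, 134, 65]

at x=3,y=0 over L1,L2,L3,L4,L5:
L1 α=1: [41, 247, 68]
L2 α=2/3: [481/3, 409/3, 164]
L3 α=4/7: [893/7, 789/7, 1396/7]
L4 α=4/7: [3071/49, 5895/49, 10068/49]
L5 α=5/6: [9988/147, 37745/294, 14099/147]
= [68, 128, 96]


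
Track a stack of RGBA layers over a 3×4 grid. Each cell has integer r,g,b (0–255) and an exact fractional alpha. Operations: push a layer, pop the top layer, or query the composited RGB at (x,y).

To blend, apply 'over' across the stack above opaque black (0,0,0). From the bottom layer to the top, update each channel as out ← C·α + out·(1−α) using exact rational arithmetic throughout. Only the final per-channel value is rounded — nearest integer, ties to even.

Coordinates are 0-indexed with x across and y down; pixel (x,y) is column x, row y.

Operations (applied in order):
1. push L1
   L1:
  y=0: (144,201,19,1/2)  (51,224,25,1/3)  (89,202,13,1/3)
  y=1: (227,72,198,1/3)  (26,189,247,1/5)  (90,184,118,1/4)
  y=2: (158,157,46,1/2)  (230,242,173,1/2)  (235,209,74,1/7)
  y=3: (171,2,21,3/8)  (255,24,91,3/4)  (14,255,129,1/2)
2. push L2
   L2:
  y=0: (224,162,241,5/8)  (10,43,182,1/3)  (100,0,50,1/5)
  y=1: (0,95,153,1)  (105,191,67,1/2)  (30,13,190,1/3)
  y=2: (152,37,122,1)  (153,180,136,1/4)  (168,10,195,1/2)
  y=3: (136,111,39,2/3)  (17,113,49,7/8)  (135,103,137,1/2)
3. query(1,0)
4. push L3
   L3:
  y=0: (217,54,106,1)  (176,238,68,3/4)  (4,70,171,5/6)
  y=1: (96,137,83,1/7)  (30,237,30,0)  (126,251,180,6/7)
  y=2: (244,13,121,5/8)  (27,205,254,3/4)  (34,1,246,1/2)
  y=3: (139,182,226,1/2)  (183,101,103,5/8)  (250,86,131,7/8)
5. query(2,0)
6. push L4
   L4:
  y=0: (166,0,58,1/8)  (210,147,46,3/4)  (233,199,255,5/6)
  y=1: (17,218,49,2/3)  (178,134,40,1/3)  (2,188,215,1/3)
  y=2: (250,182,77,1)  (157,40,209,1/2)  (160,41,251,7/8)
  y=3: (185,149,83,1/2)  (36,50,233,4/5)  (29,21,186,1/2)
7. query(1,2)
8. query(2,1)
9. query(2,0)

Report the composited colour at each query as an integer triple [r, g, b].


(1,0) stack=L1,L2; from [0,0,0]:
after L1 α=1/3: [17, 224/3, 25/3]
after L2 α=1/3: [44/3, 577/9, 596/9]
→ [15, 64, 66]

query (2,0) [L1,L2,L3] — begin 0,0,0
after L1 α=1/3: [89/3, 202/3, 13/3]
after L2 α=1/5: [656/15, 808/15, 202/15]
after L3 α=5/6: [478/45, 3029/45, 13027/90]
rounded: [11, 67, 145]

(1,2) stack=L1,L2,L3,L4; from [0,0,0]:
L1 α=1/2: [115, 121, 173/2]
L2 α=1/4: [249/2, 543/4, 791/8]
L3 α=3/4: [411/8, 3003/16, 6887/32]
L4 α=1/2: [1667/16, 3643/32, 13575/64]
rounded: [104, 114, 212]

at x=2,y=1 over L1,L2,L3,L4:
after L1 α=1/4: [45/2, 46, 59/2]
after L2 α=1/3: [25, 35, 83]
after L3 α=6/7: [781/7, 1541/7, 1163/7]
after L4 α=1/3: [1576/21, 1466/7, 1277/7]
= [75, 209, 182]

(2,0) stack=L1,L2,L3,L4; from [0,0,0]:
L1 α=1/3: [89/3, 202/3, 13/3]
L2 α=1/5: [656/15, 808/15, 202/15]
L3 α=5/6: [478/45, 3029/45, 13027/90]
L4 α=5/6: [52903/270, 23902/135, 127777/540]
→ [196, 177, 237]


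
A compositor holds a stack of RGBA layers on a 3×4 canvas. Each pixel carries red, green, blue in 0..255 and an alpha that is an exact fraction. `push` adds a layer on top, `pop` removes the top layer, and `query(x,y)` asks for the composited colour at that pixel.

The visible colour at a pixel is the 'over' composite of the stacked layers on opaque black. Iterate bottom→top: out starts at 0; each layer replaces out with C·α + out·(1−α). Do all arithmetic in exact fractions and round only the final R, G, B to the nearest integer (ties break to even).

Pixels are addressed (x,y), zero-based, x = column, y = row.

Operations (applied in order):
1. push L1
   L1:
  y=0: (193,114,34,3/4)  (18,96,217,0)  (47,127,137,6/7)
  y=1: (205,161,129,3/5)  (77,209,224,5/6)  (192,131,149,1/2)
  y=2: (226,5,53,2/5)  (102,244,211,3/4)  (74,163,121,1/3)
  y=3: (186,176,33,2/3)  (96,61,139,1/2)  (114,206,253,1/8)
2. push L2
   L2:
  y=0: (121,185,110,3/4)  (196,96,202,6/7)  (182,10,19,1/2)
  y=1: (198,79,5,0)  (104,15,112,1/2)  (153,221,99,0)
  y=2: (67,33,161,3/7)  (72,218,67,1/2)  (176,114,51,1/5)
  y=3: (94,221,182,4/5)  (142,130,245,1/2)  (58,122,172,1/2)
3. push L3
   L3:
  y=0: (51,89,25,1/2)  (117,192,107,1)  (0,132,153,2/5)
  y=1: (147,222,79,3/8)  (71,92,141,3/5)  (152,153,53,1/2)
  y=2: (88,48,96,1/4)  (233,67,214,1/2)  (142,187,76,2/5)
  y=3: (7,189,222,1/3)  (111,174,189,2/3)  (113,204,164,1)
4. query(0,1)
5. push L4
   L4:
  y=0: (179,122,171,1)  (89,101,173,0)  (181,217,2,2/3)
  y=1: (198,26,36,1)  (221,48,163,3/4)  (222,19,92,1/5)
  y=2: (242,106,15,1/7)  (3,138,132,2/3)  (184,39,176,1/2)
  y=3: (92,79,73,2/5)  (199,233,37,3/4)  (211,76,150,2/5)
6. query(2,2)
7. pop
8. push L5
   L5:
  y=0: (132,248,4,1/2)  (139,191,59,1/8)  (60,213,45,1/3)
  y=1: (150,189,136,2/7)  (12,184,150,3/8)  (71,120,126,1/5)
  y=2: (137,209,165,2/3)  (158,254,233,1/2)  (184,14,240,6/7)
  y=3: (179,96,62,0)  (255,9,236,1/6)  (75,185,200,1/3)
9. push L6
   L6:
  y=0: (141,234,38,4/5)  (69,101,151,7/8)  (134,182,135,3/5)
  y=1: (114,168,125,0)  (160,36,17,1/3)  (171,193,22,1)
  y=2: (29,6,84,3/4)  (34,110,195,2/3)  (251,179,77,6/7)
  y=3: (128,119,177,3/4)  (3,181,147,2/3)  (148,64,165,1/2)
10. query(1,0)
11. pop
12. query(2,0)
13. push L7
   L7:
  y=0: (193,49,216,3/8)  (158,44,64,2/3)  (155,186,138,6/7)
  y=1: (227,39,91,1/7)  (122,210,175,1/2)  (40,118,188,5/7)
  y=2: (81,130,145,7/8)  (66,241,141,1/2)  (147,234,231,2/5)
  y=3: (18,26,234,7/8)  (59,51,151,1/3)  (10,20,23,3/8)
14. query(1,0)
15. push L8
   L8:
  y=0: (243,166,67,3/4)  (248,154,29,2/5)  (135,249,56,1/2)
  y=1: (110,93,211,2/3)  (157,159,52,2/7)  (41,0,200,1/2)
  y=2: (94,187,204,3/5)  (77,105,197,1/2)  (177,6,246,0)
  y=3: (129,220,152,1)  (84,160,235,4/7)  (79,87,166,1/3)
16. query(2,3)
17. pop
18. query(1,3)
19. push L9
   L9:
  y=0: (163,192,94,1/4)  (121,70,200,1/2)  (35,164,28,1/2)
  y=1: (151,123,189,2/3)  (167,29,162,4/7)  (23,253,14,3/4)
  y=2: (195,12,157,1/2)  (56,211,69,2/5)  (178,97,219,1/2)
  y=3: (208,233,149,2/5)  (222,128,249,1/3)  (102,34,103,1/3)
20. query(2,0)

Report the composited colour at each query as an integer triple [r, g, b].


(0,1) stack=L1,L2,L3; from [0,0,0]:
L1 α=3/5: [123, 483/5, 387/5]
L2 α=0: [123, 483/5, 387/5]
L3 α=3/8: [132, 1149/8, 78]
= [132, 144, 78]

(2,2) stack=L1,L2,L3,L4; from [0,0,0]:
+L1 (α=1/3) → [74/3, 163/3, 121/3]
+L2 (α=1/5) → [824/15, 994/15, 637/15]
+L3 (α=2/5) → [2244/25, 2864/25, 1397/25]
+L4 (α=1/2) → [3422/25, 3839/50, 5797/50]
→ [137, 77, 116]

query (1,0) [L1,L2,L3,L5,L6] — begin 0,0,0
+L1 (α=0) → [0, 0, 0]
+L2 (α=6/7) → [168, 576/7, 1212/7]
+L3 (α=1) → [117, 192, 107]
+L5 (α=1/8) → [479/4, 1535/8, 101]
+L6 (α=7/8) → [2411/32, 7191/64, 579/4]
rounded: [75, 112, 145]

at x=2,y=0 over L1,L2,L3,L5:
+L1 (α=6/7) → [282/7, 762/7, 822/7]
+L2 (α=1/2) → [778/7, 416/7, 955/14]
+L3 (α=2/5) → [2334/35, 3096/35, 7149/70]
+L5 (α=1/3) → [2256/35, 4549/35, 2908/35]
rounded: [64, 130, 83]

(1,0) stack=L1,L2,L3,L5,L7; from [0,0,0]:
after L1 α=0: [0, 0, 0]
after L2 α=6/7: [168, 576/7, 1212/7]
after L3 α=1: [117, 192, 107]
after L5 α=1/8: [479/4, 1535/8, 101]
after L7 α=2/3: [581/4, 2239/24, 229/3]
= [145, 93, 76]

query (2,3) [L1,L2,L3,L5,L7,L8] — begin 0,0,0
L1 α=1/8: [57/4, 103/4, 253/8]
L2 α=1/2: [289/8, 591/8, 1629/16]
L3 α=1: [113, 204, 164]
L5 α=1/3: [301/3, 593/3, 176]
L7 α=3/8: [1595/24, 3145/24, 949/8]
L8 α=1/3: [2543/36, 4189/36, 1613/12]
rounded: [71, 116, 134]

at x=1,y=3 over L1,L2,L3,L5,L7:
after L1 α=1/2: [48, 61/2, 139/2]
after L2 α=1/2: [95, 321/4, 629/4]
after L3 α=2/3: [317/3, 571/4, 2141/12]
after L5 α=1/6: [1175/9, 2891/24, 13537/72]
after L7 α=1/3: [2881/27, 3503/36, 18973/108]
= [107, 97, 176]

(2,0) stack=L1,L2,L3,L5,L7,L9; from [0,0,0]:
+L1 (α=6/7) → [282/7, 762/7, 822/7]
+L2 (α=1/2) → [778/7, 416/7, 955/14]
+L3 (α=2/5) → [2334/35, 3096/35, 7149/70]
+L5 (α=1/3) → [2256/35, 4549/35, 2908/35]
+L7 (α=6/7) → [34806/245, 43609/245, 31888/245]
+L9 (α=1/2) → [43381/490, 83789/490, 19374/245]
= [89, 171, 79]


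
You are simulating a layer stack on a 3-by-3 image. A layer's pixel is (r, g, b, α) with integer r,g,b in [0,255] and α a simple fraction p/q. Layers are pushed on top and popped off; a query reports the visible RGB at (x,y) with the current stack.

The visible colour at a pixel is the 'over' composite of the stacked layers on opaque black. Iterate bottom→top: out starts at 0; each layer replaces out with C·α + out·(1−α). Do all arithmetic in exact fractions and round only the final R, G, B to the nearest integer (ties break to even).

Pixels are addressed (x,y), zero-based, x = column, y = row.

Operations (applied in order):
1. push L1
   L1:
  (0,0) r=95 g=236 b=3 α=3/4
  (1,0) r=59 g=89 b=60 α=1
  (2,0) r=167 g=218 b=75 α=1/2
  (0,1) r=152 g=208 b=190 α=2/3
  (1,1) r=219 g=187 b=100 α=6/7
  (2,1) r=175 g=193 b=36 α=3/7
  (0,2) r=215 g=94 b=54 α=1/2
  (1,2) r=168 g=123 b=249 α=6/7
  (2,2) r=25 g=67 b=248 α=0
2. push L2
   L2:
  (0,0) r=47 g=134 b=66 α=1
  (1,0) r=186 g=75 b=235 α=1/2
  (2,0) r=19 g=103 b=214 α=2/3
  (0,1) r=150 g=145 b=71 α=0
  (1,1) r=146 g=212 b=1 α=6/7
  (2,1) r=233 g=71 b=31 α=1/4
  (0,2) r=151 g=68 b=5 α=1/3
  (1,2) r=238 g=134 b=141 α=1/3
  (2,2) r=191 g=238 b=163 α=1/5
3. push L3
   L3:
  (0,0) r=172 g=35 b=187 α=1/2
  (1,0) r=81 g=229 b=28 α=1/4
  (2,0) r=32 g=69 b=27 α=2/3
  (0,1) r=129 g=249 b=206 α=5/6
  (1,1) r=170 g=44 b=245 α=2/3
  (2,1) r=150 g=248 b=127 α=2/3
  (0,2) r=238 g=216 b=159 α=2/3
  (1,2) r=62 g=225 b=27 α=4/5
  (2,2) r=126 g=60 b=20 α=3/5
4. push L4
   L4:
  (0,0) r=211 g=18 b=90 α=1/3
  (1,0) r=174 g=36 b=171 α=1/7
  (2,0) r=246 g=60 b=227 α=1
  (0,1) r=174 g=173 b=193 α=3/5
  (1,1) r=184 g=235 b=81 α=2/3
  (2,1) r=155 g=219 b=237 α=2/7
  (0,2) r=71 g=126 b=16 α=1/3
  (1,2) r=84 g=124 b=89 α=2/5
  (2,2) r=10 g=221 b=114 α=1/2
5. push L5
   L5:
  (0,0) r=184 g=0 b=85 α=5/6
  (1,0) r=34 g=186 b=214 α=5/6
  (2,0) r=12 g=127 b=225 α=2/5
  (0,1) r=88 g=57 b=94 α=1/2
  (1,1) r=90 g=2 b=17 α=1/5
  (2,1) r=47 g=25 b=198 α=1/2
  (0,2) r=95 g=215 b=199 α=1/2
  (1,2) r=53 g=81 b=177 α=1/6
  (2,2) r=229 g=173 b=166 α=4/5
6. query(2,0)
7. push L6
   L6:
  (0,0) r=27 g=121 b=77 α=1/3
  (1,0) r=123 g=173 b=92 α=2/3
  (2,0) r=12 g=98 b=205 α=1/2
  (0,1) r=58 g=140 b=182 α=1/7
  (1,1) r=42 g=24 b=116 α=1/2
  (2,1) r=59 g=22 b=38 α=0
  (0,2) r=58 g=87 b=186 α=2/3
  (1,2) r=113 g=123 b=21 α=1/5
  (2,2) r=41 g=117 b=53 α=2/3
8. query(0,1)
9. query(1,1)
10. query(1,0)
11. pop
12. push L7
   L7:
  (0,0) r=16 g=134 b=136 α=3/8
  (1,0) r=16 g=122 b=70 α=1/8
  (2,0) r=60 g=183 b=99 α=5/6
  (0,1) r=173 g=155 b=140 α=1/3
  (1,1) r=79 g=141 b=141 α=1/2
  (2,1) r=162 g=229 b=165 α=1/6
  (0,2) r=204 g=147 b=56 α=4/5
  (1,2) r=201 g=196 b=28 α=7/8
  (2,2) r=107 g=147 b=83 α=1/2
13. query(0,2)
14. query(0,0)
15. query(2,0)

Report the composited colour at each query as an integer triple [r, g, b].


query (2,0) [L1,L2,L3,L4,L5] — begin 0,0,0
after L1 α=1/2: [167/2, 109, 75/2]
after L2 α=2/3: [81/2, 105, 931/6]
after L3 α=2/3: [209/6, 81, 1255/18]
after L4 α=1: [246, 60, 227]
after L5 α=2/5: [762/5, 434/5, 1131/5]
rounded: [152, 87, 226]

at x=0,y=1 over L1,L2,L3,L4,L5,L6:
after L1 α=2/3: [304/3, 416/3, 380/3]
after L2 α=0: [304/3, 416/3, 380/3]
after L3 α=5/6: [2239/18, 4151/18, 1735/9]
after L4 α=3/5: [6937/45, 8822/45, 8681/45]
after L5 α=1/2: [10897/90, 11387/90, 12911/90]
after L6 α=1/7: [1681/15, 13487/105, 15641/105]
= [112, 128, 149]

(1,1) stack=L1,L2,L3,L4,L5,L6; from [0,0,0]:
L1 α=6/7: [1314/7, 1122/7, 600/7]
L2 α=6/7: [7446/49, 10026/49, 642/49]
L3 α=2/3: [24106/147, 14338/147, 24652/147]
L4 α=2/3: [78202/441, 83428/441, 48466/441]
L5 α=1/5: [352498/2205, 334594/2205, 201361/2205]
L6 α=1/2: [222554/2205, 193757/2205, 457141/4410]
→ [101, 88, 104]

query (1,0) [L1,L2,L3,L4,L5,L6] — begin 0,0,0
+L1 (α=1) → [59, 89, 60]
+L2 (α=1/2) → [245/2, 82, 295/2]
+L3 (α=1/4) → [897/8, 475/4, 941/8]
+L4 (α=1/7) → [3387/28, 1497/14, 501/4]
+L5 (α=5/6) → [8147/168, 4839/28, 4781/24]
+L6 (α=2/3) → [49475/504, 14527/84, 9197/72]
= [98, 173, 128]

at x=0,y=2 over L1,L2,L3,L4,L5,L7:
after L1 α=1/2: [215/2, 47, 27]
after L2 α=1/3: [122, 54, 59/3]
after L3 α=2/3: [598/3, 162, 1013/9]
after L4 α=1/3: [1409/9, 150, 2170/27]
after L5 α=1/2: [1132/9, 365/2, 7543/54]
after L7 α=4/5: [8476/45, 1541/10, 19639/270]
rounded: [188, 154, 73]

(0,0) stack=L1,L2,L3,L4,L5,L7; from [0,0,0]:
L1 α=3/4: [285/4, 177, 9/4]
L2 α=1: [47, 134, 66]
L3 α=1/2: [219/2, 169/2, 253/2]
L4 α=1/3: [430/3, 187/3, 343/3]
L5 α=5/6: [1595/9, 187/18, 809/9]
L7 α=3/8: [8407/72, 8171/144, 7717/72]
→ [117, 57, 107]

query (2,0) [L1,L2,L3,L4,L5,L7] — begin 0,0,0
after L1 α=1/2: [167/2, 109, 75/2]
after L2 α=2/3: [81/2, 105, 931/6]
after L3 α=2/3: [209/6, 81, 1255/18]
after L4 α=1: [246, 60, 227]
after L5 α=2/5: [762/5, 434/5, 1131/5]
after L7 α=5/6: [377/5, 5009/30, 601/5]
→ [75, 167, 120]
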